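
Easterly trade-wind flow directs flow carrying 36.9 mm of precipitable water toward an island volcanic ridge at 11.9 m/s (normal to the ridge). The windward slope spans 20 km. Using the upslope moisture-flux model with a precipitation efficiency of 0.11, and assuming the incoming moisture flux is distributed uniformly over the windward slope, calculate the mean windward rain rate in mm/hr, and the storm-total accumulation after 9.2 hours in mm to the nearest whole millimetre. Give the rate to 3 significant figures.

R ≈ 8.69 mm/hr; total ≈ 80 mm

Incoming column moisture flux per unit ridge length: F = V × PW = 11.9 × 36.9 = 439.11 mm·m/s.
Spread over the 20 km slope with efficiency ε = 0.11: R = ε·F/W = 0.11 × 439.11 / 20000 m = 2.415e-03 mm/s.
R = 2.415e-03 × 3600 = 8.69 mm/hr.
Over 9.2 h: total = 8.69 × 9.2 = 79.948 ≈ 80 mm.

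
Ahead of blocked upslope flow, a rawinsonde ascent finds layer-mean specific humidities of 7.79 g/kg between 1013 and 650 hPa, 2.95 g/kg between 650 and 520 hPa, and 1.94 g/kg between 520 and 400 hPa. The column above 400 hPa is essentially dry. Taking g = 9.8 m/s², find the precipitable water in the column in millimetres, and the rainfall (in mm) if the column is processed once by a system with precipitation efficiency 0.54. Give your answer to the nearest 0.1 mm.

Precipitable water is the column-integrated vapour mass per unit area: PW = (1/g) Σ q̄ Δp, with q in kg/kg and Δp in Pa (1 kg/m² of water = 1 mm).
Layer 1013–650 hPa: Δp = 363 hPa = 36300 Pa, q̄ = 0.00779 kg/kg → 0.00779 × 36300 / 9.8 = 28.85 mm
Layer 650–520 hPa: Δp = 130 hPa = 13000 Pa, q̄ = 0.00295 kg/kg → 0.00295 × 13000 / 9.8 = 3.91 mm
Layer 520–400 hPa: Δp = 120 hPa = 12000 Pa, q̄ = 0.00194 kg/kg → 0.00194 × 12000 / 9.8 = 2.38 mm
PW = 28.85 + 3.91 + 2.38 = 35.14 ≈ 35.1 mm.
Rainfall = ε × PW = 0.54 × 35.1 = 19.0 mm.

PW ≈ 35.1 mm; rainfall ≈ 19.0 mm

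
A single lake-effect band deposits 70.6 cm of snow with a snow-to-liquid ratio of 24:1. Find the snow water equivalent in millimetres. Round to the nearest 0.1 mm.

SWE = snow depth / ratio = 70.6 cm / 24 = 2.942 cm = 29.4 mm.

SWE ≈ 29.4 mm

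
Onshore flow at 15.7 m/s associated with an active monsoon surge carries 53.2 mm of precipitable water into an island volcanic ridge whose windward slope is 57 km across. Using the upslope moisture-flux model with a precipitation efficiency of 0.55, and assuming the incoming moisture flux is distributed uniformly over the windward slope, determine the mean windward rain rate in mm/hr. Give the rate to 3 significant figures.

R ≈ 29.0 mm/hr

Incoming column moisture flux per unit ridge length: F = V × PW = 15.7 × 53.2 = 835.24 mm·m/s.
Spread over the 57 km slope with efficiency ε = 0.55: R = ε·F/W = 0.55 × 835.24 / 57000 m = 8.059e-03 mm/s.
R = 8.059e-03 × 3600 = 29.0 mm/hr.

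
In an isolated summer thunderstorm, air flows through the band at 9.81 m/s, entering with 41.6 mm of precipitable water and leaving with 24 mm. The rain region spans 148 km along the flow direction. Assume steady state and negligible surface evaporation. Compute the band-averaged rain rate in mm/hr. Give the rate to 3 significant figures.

R ≈ 4.20 mm/hr

Column moisture flux per unit crosswind length is F = V × PW.
Inflow: F_in = 9.81 × 41.6 = 408.096 mm·m/s
Outflow: F_out = 9.81 × 24 = 235.44 mm·m/s
Steady-state rate R = (F_in − F_out)/L = (408.096 − 235.44) / 148000 m = 1.167e-03 mm/s.
R = 1.167e-03 × 3600 = 4.20 mm/hr.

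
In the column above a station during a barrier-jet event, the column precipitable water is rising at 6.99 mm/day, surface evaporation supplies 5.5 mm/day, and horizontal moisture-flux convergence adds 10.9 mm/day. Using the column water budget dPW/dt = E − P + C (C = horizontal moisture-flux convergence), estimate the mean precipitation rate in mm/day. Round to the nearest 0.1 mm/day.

dPW/dt = +6.99 mm/day.
P = E + C − dPW/dt = 5.5 + (10.9) − (+6.99) = 9.4 mm/day.

P ≈ 9.4 mm/day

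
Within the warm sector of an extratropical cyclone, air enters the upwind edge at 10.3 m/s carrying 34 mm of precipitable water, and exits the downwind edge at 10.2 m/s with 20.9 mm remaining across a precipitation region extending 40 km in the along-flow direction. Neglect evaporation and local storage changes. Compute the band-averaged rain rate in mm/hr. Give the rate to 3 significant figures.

Column moisture flux per unit crosswind length is F = V × PW.
Inflow: F_in = 10.3 × 34 = 350.2 mm·m/s
Outflow: F_out = 10.2 × 20.9 = 213.18 mm·m/s
Steady-state rate R = (F_in − F_out)/L = (350.2 − 213.18) / 40000 m = 3.426e-03 mm/s.
R = 3.426e-03 × 3600 = 12.3 mm/hr.

R ≈ 12.3 mm/hr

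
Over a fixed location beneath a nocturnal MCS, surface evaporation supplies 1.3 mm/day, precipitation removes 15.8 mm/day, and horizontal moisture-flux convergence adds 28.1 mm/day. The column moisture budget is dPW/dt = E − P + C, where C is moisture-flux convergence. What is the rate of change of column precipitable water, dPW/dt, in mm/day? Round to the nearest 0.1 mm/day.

dPW/dt ≈ 13.6 mm/day

dPW/dt = E − P + C = 1.3 − 15.8 + (28.1) = 13.6 mm/day.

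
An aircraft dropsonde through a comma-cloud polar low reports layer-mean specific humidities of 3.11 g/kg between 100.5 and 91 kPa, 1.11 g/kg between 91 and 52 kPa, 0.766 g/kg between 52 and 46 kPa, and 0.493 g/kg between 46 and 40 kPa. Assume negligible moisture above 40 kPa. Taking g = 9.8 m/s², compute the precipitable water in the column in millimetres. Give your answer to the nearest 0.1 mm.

Precipitable water is the column-integrated vapour mass per unit area: PW = (1/g) Σ q̄ Δp, with q in kg/kg and Δp in Pa (1 kg/m² of water = 1 mm).
Layer 100.5–91 kPa: Δp = 95 hPa = 9500 Pa, q̄ = 0.00311 kg/kg → 0.00311 × 9500 / 9.8 = 3.01 mm
Layer 91–52 kPa: Δp = 390 hPa = 39000 Pa, q̄ = 0.00111 kg/kg → 0.00111 × 39000 / 9.8 = 4.42 mm
Layer 52–46 kPa: Δp = 60 hPa = 6000 Pa, q̄ = 0.000766 kg/kg → 0.000766 × 6000 / 9.8 = 0.47 mm
Layer 46–40 kPa: Δp = 60 hPa = 6000 Pa, q̄ = 0.000493 kg/kg → 0.000493 × 6000 / 9.8 = 0.30 mm
PW = 3.01 + 4.42 + 0.47 + 0.30 = 8.20 ≈ 8.2 mm.

PW ≈ 8.2 mm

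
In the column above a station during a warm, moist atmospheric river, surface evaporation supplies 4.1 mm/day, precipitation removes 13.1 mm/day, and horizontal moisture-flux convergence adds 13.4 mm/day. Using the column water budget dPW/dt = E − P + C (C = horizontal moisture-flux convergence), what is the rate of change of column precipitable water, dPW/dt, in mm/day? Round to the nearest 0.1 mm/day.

dPW/dt ≈ 4.4 mm/day

dPW/dt = E − P + C = 4.1 − 13.1 + (13.4) = 4.4 mm/day.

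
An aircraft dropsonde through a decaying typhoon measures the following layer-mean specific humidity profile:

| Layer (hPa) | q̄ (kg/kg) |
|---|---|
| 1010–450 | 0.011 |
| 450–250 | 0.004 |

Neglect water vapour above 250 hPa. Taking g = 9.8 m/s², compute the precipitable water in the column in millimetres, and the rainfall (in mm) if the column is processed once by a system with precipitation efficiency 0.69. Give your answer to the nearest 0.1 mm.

PW ≈ 71.0 mm; rainfall ≈ 49.0 mm

Precipitable water is the column-integrated vapour mass per unit area: PW = (1/g) Σ q̄ Δp, with q in kg/kg and Δp in Pa (1 kg/m² of water = 1 mm).
Layer 1010–450 hPa: Δp = 560 hPa = 56000 Pa, q̄ = 0.011 kg/kg → 0.011 × 56000 / 9.8 = 62.86 mm
Layer 450–250 hPa: Δp = 200 hPa = 20000 Pa, q̄ = 0.004 kg/kg → 0.004 × 20000 / 9.8 = 8.16 mm
PW = 62.86 + 8.16 = 71.02 ≈ 71.0 mm.
Rainfall = ε × PW = 0.69 × 71.0 = 49.0 mm.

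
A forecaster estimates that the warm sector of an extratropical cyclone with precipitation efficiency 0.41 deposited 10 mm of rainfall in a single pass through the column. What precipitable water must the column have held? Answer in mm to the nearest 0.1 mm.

PW ≈ 24.4 mm

PW = rainfall / ε = 10 / 0.41 = 24.4 mm.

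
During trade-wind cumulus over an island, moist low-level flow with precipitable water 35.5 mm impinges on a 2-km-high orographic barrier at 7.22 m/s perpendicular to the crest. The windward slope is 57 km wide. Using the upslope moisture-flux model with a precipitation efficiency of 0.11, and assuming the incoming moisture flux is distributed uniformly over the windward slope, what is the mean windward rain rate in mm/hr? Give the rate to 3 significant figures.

R ≈ 1.78 mm/hr

Incoming column moisture flux per unit ridge length: F = V × PW = 7.22 × 35.5 = 256.31 mm·m/s.
Spread over the 57 km slope with efficiency ε = 0.11: R = ε·F/W = 0.11 × 256.31 / 57000 m = 4.946e-04 mm/s.
R = 4.946e-04 × 3600 = 1.78 mm/hr.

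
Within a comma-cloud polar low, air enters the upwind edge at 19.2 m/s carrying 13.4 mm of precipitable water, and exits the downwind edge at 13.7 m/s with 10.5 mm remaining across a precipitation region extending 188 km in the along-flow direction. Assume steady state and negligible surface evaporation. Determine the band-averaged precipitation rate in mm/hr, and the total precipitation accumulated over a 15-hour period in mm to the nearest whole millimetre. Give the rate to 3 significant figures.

Column moisture flux per unit crosswind length is F = V × PW.
Inflow: F_in = 19.2 × 13.4 = 257.28 mm·m/s
Outflow: F_out = 13.7 × 10.5 = 143.85 mm·m/s
Steady-state rate R = (F_in − F_out)/L = (257.28 − 143.85) / 188000 m = 6.034e-04 mm/s.
R = 6.034e-04 × 3600 = 2.17 mm/hr.
Over 15 h: total = 2.17 × 15 = 32.55 ≈ 33 mm.

R ≈ 2.17 mm/hr; total ≈ 33 mm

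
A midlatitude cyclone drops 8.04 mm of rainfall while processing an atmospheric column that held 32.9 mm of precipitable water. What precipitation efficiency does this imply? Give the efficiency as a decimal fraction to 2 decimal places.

ε ≈ 0.24

ε = rainfall / PW = 8.04 / 32.9 = 0.24.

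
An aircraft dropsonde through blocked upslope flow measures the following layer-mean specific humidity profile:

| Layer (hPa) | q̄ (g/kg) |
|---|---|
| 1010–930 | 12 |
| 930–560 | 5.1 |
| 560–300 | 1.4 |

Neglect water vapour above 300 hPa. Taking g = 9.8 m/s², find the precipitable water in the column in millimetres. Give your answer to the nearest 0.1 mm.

PW ≈ 32.8 mm

Precipitable water is the column-integrated vapour mass per unit area: PW = (1/g) Σ q̄ Δp, with q in kg/kg and Δp in Pa (1 kg/m² of water = 1 mm).
Layer 1010–930 hPa: Δp = 80 hPa = 8000 Pa, q̄ = 0.012 kg/kg → 0.012 × 8000 / 9.8 = 9.80 mm
Layer 930–560 hPa: Δp = 370 hPa = 37000 Pa, q̄ = 0.0051 kg/kg → 0.0051 × 37000 / 9.8 = 19.26 mm
Layer 560–300 hPa: Δp = 260 hPa = 26000 Pa, q̄ = 0.0014 kg/kg → 0.0014 × 26000 / 9.8 = 3.71 mm
PW = 9.80 + 19.26 + 3.71 = 32.77 ≈ 32.8 mm.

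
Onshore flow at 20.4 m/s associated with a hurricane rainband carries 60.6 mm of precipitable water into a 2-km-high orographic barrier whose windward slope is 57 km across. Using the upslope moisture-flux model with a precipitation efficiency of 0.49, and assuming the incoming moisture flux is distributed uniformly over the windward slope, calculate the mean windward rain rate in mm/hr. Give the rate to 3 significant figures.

Incoming column moisture flux per unit ridge length: F = V × PW = 20.4 × 60.6 = 1236.24 mm·m/s.
Spread over the 57 km slope with efficiency ε = 0.49: R = ε·F/W = 0.49 × 1236.24 / 57000 m = 1.063e-02 mm/s.
R = 1.063e-02 × 3600 = 38.3 mm/hr.

R ≈ 38.3 mm/hr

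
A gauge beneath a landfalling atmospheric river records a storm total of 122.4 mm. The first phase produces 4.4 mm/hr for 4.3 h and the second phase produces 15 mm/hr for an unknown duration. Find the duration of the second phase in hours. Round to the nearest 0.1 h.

duration ≈ 6.9 h

Known phases: 4.4 × 4.3 = 18.92 mm.
Remaining depth = 122.4 − 18.92 = 103.48 mm.
Duration = 103.48 / 15 = 6.9 h.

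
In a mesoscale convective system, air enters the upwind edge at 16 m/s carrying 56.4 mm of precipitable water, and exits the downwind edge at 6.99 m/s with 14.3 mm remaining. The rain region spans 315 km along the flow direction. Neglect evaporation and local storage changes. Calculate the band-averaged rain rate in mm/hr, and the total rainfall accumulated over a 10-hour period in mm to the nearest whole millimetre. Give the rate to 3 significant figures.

R ≈ 9.17 mm/hr; total ≈ 92 mm

Column moisture flux per unit crosswind length is F = V × PW.
Inflow: F_in = 16 × 56.4 = 902.4 mm·m/s
Outflow: F_out = 6.99 × 14.3 = 99.957 mm·m/s
Steady-state rate R = (F_in − F_out)/L = (902.4 − 99.957) / 315000 m = 2.547e-03 mm/s.
R = 2.547e-03 × 3600 = 9.17 mm/hr.
Over 10 h: total = 9.17 × 10 = 91.7 ≈ 92 mm.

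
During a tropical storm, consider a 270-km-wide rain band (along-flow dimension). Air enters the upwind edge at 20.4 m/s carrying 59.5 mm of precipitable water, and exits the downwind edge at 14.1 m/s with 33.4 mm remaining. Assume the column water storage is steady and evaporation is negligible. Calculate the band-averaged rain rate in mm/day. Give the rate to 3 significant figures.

Column moisture flux per unit crosswind length is F = V × PW.
Inflow: F_in = 20.4 × 59.5 = 1213.8 mm·m/s
Outflow: F_out = 14.1 × 33.4 = 470.94 mm·m/s
Steady-state rate R = (F_in − F_out)/L = (1213.8 − 470.94) / 270000 m = 2.751e-03 mm/s.
R = 2.751e-03 × 3600 × 24 = 238 mm/day.

R ≈ 238 mm/day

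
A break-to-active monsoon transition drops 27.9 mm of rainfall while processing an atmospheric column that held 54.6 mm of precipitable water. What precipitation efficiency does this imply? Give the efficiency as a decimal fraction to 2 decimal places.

ε = rainfall / PW = 27.9 / 54.6 = 0.51.

ε ≈ 0.51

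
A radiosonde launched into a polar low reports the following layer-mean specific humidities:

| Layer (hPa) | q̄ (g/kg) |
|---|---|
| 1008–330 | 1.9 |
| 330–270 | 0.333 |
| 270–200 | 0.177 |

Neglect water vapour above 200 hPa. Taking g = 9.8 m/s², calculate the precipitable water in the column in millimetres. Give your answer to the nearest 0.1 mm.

Precipitable water is the column-integrated vapour mass per unit area: PW = (1/g) Σ q̄ Δp, with q in kg/kg and Δp in Pa (1 kg/m² of water = 1 mm).
Layer 1008–330 hPa: Δp = 678 hPa = 67800 Pa, q̄ = 0.0019 kg/kg → 0.0019 × 67800 / 9.8 = 13.14 mm
Layer 330–270 hPa: Δp = 60 hPa = 6000 Pa, q̄ = 0.000333 kg/kg → 0.000333 × 6000 / 9.8 = 0.20 mm
Layer 270–200 hPa: Δp = 70 hPa = 7000 Pa, q̄ = 0.000177 kg/kg → 0.000177 × 7000 / 9.8 = 0.13 mm
PW = 13.14 + 0.20 + 0.13 = 13.47 ≈ 13.5 mm.

PW ≈ 13.5 mm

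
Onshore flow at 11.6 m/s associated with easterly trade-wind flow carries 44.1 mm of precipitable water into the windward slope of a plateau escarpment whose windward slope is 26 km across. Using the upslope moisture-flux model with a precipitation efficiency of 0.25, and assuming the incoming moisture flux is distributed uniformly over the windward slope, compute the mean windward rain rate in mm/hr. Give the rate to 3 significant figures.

Incoming column moisture flux per unit ridge length: F = V × PW = 11.6 × 44.1 = 511.56 mm·m/s.
Spread over the 26 km slope with efficiency ε = 0.25: R = ε·F/W = 0.25 × 511.56 / 26000 m = 4.919e-03 mm/s.
R = 4.919e-03 × 3600 = 17.7 mm/hr.

R ≈ 17.7 mm/hr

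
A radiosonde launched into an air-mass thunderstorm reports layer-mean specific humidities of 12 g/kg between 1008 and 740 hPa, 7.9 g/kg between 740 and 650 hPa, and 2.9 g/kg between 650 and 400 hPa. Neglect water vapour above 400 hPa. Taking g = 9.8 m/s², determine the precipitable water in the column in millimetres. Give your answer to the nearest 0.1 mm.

Precipitable water is the column-integrated vapour mass per unit area: PW = (1/g) Σ q̄ Δp, with q in kg/kg and Δp in Pa (1 kg/m² of water = 1 mm).
Layer 1008–740 hPa: Δp = 268 hPa = 26800 Pa, q̄ = 0.012 kg/kg → 0.012 × 26800 / 9.8 = 32.82 mm
Layer 740–650 hPa: Δp = 90 hPa = 9000 Pa, q̄ = 0.0079 kg/kg → 0.0079 × 9000 / 9.8 = 7.26 mm
Layer 650–400 hPa: Δp = 250 hPa = 25000 Pa, q̄ = 0.0029 kg/kg → 0.0029 × 25000 / 9.8 = 7.40 mm
PW = 32.82 + 7.26 + 7.40 = 47.48 ≈ 47.5 mm.

PW ≈ 47.5 mm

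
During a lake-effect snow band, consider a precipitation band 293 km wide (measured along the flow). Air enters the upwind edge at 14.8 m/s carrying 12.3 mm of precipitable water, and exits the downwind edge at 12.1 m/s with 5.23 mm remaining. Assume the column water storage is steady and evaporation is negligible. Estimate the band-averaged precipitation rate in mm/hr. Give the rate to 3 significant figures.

R ≈ 1.46 mm/hr

Column moisture flux per unit crosswind length is F = V × PW.
Inflow: F_in = 14.8 × 12.3 = 182.04 mm·m/s
Outflow: F_out = 12.1 × 5.23 = 63.283 mm·m/s
Steady-state rate R = (F_in − F_out)/L = (182.04 − 63.283) / 293000 m = 4.053e-04 mm/s.
R = 4.053e-04 × 3600 = 1.46 mm/hr.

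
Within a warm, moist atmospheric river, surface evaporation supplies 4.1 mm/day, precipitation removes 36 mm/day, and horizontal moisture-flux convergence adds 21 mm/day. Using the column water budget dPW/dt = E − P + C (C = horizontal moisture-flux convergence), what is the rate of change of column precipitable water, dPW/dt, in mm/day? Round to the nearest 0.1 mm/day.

dPW/dt = E − P + C = 4.1 − 36 + (21) = -10.9 mm/day.

dPW/dt ≈ -10.9 mm/day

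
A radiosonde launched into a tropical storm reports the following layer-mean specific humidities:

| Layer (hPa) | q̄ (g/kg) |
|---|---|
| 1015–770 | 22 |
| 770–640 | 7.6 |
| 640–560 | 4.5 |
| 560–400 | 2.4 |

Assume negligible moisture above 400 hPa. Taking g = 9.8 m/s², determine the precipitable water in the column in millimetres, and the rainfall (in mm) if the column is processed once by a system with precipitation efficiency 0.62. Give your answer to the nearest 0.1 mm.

Precipitable water is the column-integrated vapour mass per unit area: PW = (1/g) Σ q̄ Δp, with q in kg/kg and Δp in Pa (1 kg/m² of water = 1 mm).
Layer 1015–770 hPa: Δp = 245 hPa = 24500 Pa, q̄ = 0.022 kg/kg → 0.022 × 24500 / 9.8 = 55.00 mm
Layer 770–640 hPa: Δp = 130 hPa = 13000 Pa, q̄ = 0.0076 kg/kg → 0.0076 × 13000 / 9.8 = 10.08 mm
Layer 640–560 hPa: Δp = 80 hPa = 8000 Pa, q̄ = 0.0045 kg/kg → 0.0045 × 8000 / 9.8 = 3.67 mm
Layer 560–400 hPa: Δp = 160 hPa = 16000 Pa, q̄ = 0.0024 kg/kg → 0.0024 × 16000 / 9.8 = 3.92 mm
PW = 55.00 + 10.08 + 3.67 + 3.92 = 72.67 ≈ 72.7 mm.
Rainfall = ε × PW = 0.62 × 72.7 = 45.1 mm.

PW ≈ 72.7 mm; rainfall ≈ 45.1 mm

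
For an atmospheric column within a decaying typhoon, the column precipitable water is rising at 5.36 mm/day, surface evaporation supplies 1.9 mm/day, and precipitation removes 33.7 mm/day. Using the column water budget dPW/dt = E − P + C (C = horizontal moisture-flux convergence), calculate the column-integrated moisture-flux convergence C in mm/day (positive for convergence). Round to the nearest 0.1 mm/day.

dPW/dt = +5.36 mm/day.
C = dPW/dt − E + P = (+5.36) − 1.9 + 33.7 = 37.2 mm/day.

C ≈ 37.2 mm/day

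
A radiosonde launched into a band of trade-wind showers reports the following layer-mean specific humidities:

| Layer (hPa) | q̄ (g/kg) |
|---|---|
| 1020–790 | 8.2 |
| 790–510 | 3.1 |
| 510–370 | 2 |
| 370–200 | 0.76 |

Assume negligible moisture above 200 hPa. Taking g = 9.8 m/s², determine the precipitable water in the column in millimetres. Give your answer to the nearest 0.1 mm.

Precipitable water is the column-integrated vapour mass per unit area: PW = (1/g) Σ q̄ Δp, with q in kg/kg and Δp in Pa (1 kg/m² of water = 1 mm).
Layer 1020–790 hPa: Δp = 230 hPa = 23000 Pa, q̄ = 0.0082 kg/kg → 0.0082 × 23000 / 9.8 = 19.24 mm
Layer 790–510 hPa: Δp = 280 hPa = 28000 Pa, q̄ = 0.0031 kg/kg → 0.0031 × 28000 / 9.8 = 8.86 mm
Layer 510–370 hPa: Δp = 140 hPa = 14000 Pa, q̄ = 0.002 kg/kg → 0.002 × 14000 / 9.8 = 2.86 mm
Layer 370–200 hPa: Δp = 170 hPa = 17000 Pa, q̄ = 0.00076 kg/kg → 0.00076 × 17000 / 9.8 = 1.32 mm
PW = 19.24 + 8.86 + 2.86 + 1.32 = 32.28 ≈ 32.3 mm.

PW ≈ 32.3 mm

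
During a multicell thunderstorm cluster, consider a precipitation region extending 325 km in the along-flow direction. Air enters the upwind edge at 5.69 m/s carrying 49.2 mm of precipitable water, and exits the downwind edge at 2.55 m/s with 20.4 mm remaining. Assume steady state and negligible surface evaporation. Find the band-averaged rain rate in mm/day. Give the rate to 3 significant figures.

R ≈ 60.6 mm/day

Column moisture flux per unit crosswind length is F = V × PW.
Inflow: F_in = 5.69 × 49.2 = 279.948 mm·m/s
Outflow: F_out = 2.55 × 20.4 = 52.02 mm·m/s
Steady-state rate R = (F_in − F_out)/L = (279.948 − 52.02) / 325000 m = 7.013e-04 mm/s.
R = 7.013e-04 × 3600 × 24 = 60.6 mm/day.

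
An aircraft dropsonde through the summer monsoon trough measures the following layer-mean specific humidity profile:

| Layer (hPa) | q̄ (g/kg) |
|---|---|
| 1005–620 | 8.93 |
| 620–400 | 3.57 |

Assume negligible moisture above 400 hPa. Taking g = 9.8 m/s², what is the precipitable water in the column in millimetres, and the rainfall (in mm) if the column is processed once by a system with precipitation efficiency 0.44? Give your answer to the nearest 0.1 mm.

Precipitable water is the column-integrated vapour mass per unit area: PW = (1/g) Σ q̄ Δp, with q in kg/kg and Δp in Pa (1 kg/m² of water = 1 mm).
Layer 1005–620 hPa: Δp = 385 hPa = 38500 Pa, q̄ = 0.00893 kg/kg → 0.00893 × 38500 / 9.8 = 35.08 mm
Layer 620–400 hPa: Δp = 220 hPa = 22000 Pa, q̄ = 0.00357 kg/kg → 0.00357 × 22000 / 9.8 = 8.01 mm
PW = 35.08 + 8.01 = 43.09 ≈ 43.1 mm.
Rainfall = ε × PW = 0.44 × 43.1 = 19.0 mm.

PW ≈ 43.1 mm; rainfall ≈ 19.0 mm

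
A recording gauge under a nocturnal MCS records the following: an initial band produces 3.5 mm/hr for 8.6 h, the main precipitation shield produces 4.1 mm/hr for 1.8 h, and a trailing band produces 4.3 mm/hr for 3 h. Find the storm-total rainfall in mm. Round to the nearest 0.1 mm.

Total = Σ Rᵢ Δtᵢ = 3.5 × 8.6 + 4.1 × 1.8 + 4.3 × 3
      = 30.1 + 7.38 + 12.9 = 50.4 mm.

total ≈ 50.4 mm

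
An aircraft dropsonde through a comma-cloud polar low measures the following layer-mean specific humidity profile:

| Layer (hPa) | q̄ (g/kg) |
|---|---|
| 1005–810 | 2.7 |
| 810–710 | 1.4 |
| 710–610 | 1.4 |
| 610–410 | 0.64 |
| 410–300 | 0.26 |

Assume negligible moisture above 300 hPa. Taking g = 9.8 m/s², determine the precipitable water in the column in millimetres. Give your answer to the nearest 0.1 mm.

Precipitable water is the column-integrated vapour mass per unit area: PW = (1/g) Σ q̄ Δp, with q in kg/kg and Δp in Pa (1 kg/m² of water = 1 mm).
Layer 1005–810 hPa: Δp = 195 hPa = 19500 Pa, q̄ = 0.0027 kg/kg → 0.0027 × 19500 / 9.8 = 5.37 mm
Layer 810–710 hPa: Δp = 100 hPa = 10000 Pa, q̄ = 0.0014 kg/kg → 0.0014 × 10000 / 9.8 = 1.43 mm
Layer 710–610 hPa: Δp = 100 hPa = 10000 Pa, q̄ = 0.0014 kg/kg → 0.0014 × 10000 / 9.8 = 1.43 mm
Layer 610–410 hPa: Δp = 200 hPa = 20000 Pa, q̄ = 0.00064 kg/kg → 0.00064 × 20000 / 9.8 = 1.31 mm
Layer 410–300 hPa: Δp = 110 hPa = 11000 Pa, q̄ = 0.00026 kg/kg → 0.00026 × 11000 / 9.8 = 0.29 mm
PW = 5.37 + 1.43 + 1.43 + 1.31 + 0.29 = 9.83 ≈ 9.8 mm.

PW ≈ 9.8 mm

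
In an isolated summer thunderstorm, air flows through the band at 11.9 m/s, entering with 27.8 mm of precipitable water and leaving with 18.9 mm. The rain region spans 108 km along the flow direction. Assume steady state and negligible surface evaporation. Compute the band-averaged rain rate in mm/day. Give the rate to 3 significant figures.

Column moisture flux per unit crosswind length is F = V × PW.
Inflow: F_in = 11.9 × 27.8 = 330.82 mm·m/s
Outflow: F_out = 11.9 × 18.9 = 224.91 mm·m/s
Steady-state rate R = (F_in − F_out)/L = (330.82 − 224.91) / 108000 m = 9.806e-04 mm/s.
R = 9.806e-04 × 3600 × 24 = 84.7 mm/day.

R ≈ 84.7 mm/day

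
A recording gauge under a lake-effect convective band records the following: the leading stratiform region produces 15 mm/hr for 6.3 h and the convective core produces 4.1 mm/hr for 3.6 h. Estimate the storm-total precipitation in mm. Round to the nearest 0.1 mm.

total ≈ 109.3 mm

Total = Σ Rᵢ Δtᵢ = 15 × 6.3 + 4.1 × 3.6
      = 94.5 + 14.76 = 109.3 mm.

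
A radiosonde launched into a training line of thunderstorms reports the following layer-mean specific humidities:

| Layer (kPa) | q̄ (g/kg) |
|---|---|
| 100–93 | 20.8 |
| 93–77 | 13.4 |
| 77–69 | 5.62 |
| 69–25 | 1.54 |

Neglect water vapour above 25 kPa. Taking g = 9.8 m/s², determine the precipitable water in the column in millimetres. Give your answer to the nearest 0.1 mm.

Precipitable water is the column-integrated vapour mass per unit area: PW = (1/g) Σ q̄ Δp, with q in kg/kg and Δp in Pa (1 kg/m² of water = 1 mm).
Layer 100–93 kPa: Δp = 70 hPa = 7000 Pa, q̄ = 0.0208 kg/kg → 0.0208 × 7000 / 9.8 = 14.86 mm
Layer 93–77 kPa: Δp = 160 hPa = 16000 Pa, q̄ = 0.0134 kg/kg → 0.0134 × 16000 / 9.8 = 21.88 mm
Layer 77–69 kPa: Δp = 80 hPa = 8000 Pa, q̄ = 0.00562 kg/kg → 0.00562 × 8000 / 9.8 = 4.59 mm
Layer 69–25 kPa: Δp = 440 hPa = 44000 Pa, q̄ = 0.00154 kg/kg → 0.00154 × 44000 / 9.8 = 6.91 mm
PW = 14.86 + 21.88 + 4.59 + 6.91 = 48.24 ≈ 48.2 mm.

PW ≈ 48.2 mm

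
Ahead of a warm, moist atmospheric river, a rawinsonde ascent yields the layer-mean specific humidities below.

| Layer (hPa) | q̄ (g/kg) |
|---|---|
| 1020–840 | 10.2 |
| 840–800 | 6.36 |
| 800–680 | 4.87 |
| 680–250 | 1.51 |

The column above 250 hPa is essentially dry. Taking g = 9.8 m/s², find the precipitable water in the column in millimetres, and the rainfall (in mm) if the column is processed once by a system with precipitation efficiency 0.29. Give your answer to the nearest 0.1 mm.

PW ≈ 33.9 mm; rainfall ≈ 9.8 mm

Precipitable water is the column-integrated vapour mass per unit area: PW = (1/g) Σ q̄ Δp, with q in kg/kg and Δp in Pa (1 kg/m² of water = 1 mm).
Layer 1020–840 hPa: Δp = 180 hPa = 18000 Pa, q̄ = 0.0102 kg/kg → 0.0102 × 18000 / 9.8 = 18.73 mm
Layer 840–800 hPa: Δp = 40 hPa = 4000 Pa, q̄ = 0.00636 kg/kg → 0.00636 × 4000 / 9.8 = 2.60 mm
Layer 800–680 hPa: Δp = 120 hPa = 12000 Pa, q̄ = 0.00487 kg/kg → 0.00487 × 12000 / 9.8 = 5.96 mm
Layer 680–250 hPa: Δp = 430 hPa = 43000 Pa, q̄ = 0.00151 kg/kg → 0.00151 × 43000 / 9.8 = 6.63 mm
PW = 18.73 + 2.60 + 5.96 + 6.63 = 33.92 ≈ 33.9 mm.
Rainfall = ε × PW = 0.29 × 33.9 = 9.8 mm.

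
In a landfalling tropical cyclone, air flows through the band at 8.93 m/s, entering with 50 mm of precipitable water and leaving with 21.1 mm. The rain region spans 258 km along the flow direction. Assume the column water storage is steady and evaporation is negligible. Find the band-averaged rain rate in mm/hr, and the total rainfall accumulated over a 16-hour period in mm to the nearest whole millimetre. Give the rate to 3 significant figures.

Column moisture flux per unit crosswind length is F = V × PW.
Inflow: F_in = 8.93 × 50 = 446.5 mm·m/s
Outflow: F_out = 8.93 × 21.1 = 188.423 mm·m/s
Steady-state rate R = (F_in − F_out)/L = (446.5 − 188.423) / 258000 m = 1.000e-03 mm/s.
R = 1.000e-03 × 3600 = 3.60 mm/hr.
Over 16 h: total = 3.60 × 16 = 57.6 ≈ 58 mm.

R ≈ 3.60 mm/hr; total ≈ 58 mm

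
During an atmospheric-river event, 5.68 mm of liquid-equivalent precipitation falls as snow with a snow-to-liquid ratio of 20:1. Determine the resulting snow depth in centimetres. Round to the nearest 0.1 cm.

snow depth ≈ 11.4 cm

Snow depth = liquid × ratio = 5.68 mm × 20 = 113.6 mm = 11.4 cm.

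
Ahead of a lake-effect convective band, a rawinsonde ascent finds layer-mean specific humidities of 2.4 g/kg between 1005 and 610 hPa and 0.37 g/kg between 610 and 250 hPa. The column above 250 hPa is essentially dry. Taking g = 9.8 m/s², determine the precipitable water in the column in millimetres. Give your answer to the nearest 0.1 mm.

Precipitable water is the column-integrated vapour mass per unit area: PW = (1/g) Σ q̄ Δp, with q in kg/kg and Δp in Pa (1 kg/m² of water = 1 mm).
Layer 1005–610 hPa: Δp = 395 hPa = 39500 Pa, q̄ = 0.0024 kg/kg → 0.0024 × 39500 / 9.8 = 9.67 mm
Layer 610–250 hPa: Δp = 360 hPa = 36000 Pa, q̄ = 0.00037 kg/kg → 0.00037 × 36000 / 9.8 = 1.36 mm
PW = 9.67 + 1.36 = 11.03 ≈ 11.0 mm.

PW ≈ 11.0 mm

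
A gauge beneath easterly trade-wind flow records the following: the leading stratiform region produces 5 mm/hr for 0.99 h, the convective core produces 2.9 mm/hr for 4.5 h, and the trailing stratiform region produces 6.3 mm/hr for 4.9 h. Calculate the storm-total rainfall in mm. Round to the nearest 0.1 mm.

total ≈ 48.9 mm

Total = Σ Rᵢ Δtᵢ = 5 × 0.99 + 2.9 × 4.5 + 6.3 × 4.9
      = 4.95 + 13.05 + 30.87 = 48.9 mm.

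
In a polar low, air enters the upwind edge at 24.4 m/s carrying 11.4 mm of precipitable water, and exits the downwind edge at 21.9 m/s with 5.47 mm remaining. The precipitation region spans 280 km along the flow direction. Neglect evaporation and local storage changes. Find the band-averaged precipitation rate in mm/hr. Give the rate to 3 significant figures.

Column moisture flux per unit crosswind length is F = V × PW.
Inflow: F_in = 24.4 × 11.4 = 278.16 mm·m/s
Outflow: F_out = 21.9 × 5.47 = 119.793 mm·m/s
Steady-state rate R = (F_in − F_out)/L = (278.16 − 119.793) / 280000 m = 5.656e-04 mm/s.
R = 5.656e-04 × 3600 = 2.04 mm/hr.

R ≈ 2.04 mm/hr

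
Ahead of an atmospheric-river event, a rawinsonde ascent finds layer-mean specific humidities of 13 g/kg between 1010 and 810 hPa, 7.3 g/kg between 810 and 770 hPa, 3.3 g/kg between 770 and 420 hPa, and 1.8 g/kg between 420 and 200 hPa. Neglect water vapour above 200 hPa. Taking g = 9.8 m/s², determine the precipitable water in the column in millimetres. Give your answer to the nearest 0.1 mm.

Precipitable water is the column-integrated vapour mass per unit area: PW = (1/g) Σ q̄ Δp, with q in kg/kg and Δp in Pa (1 kg/m² of water = 1 mm).
Layer 1010–810 hPa: Δp = 200 hPa = 20000 Pa, q̄ = 0.013 kg/kg → 0.013 × 20000 / 9.8 = 26.53 mm
Layer 810–770 hPa: Δp = 40 hPa = 4000 Pa, q̄ = 0.0073 kg/kg → 0.0073 × 4000 / 9.8 = 2.98 mm
Layer 770–420 hPa: Δp = 350 hPa = 35000 Pa, q̄ = 0.0033 kg/kg → 0.0033 × 35000 / 9.8 = 11.79 mm
Layer 420–200 hPa: Δp = 220 hPa = 22000 Pa, q̄ = 0.0018 kg/kg → 0.0018 × 22000 / 9.8 = 4.04 mm
PW = 26.53 + 2.98 + 11.79 + 4.04 = 45.34 ≈ 45.3 mm.

PW ≈ 45.3 mm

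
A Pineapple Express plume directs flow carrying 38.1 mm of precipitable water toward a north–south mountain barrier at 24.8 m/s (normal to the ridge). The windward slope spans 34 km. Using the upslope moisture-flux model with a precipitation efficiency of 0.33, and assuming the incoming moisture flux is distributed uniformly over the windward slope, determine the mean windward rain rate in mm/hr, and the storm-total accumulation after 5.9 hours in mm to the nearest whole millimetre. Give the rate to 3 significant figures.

Incoming column moisture flux per unit ridge length: F = V × PW = 24.8 × 38.1 = 944.88 mm·m/s.
Spread over the 34 km slope with efficiency ε = 0.33: R = ε·F/W = 0.33 × 944.88 / 34000 m = 9.171e-03 mm/s.
R = 9.171e-03 × 3600 = 33.0 mm/hr.
Over 5.9 h: total = 33.0 × 5.9 = 194.7 ≈ 195 mm.

R ≈ 33.0 mm/hr; total ≈ 195 mm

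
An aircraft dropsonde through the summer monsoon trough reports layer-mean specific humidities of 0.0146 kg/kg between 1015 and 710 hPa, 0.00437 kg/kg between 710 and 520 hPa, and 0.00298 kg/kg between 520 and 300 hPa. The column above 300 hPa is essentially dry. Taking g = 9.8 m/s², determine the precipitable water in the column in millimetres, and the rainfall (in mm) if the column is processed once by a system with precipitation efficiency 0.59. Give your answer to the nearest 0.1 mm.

Precipitable water is the column-integrated vapour mass per unit area: PW = (1/g) Σ q̄ Δp, with q in kg/kg and Δp in Pa (1 kg/m² of water = 1 mm).
Layer 1015–710 hPa: Δp = 305 hPa = 30500 Pa, q̄ = 0.0146 kg/kg → 0.0146 × 30500 / 9.8 = 45.44 mm
Layer 710–520 hPa: Δp = 190 hPa = 19000 Pa, q̄ = 0.00437 kg/kg → 0.00437 × 19000 / 9.8 = 8.47 mm
Layer 520–300 hPa: Δp = 220 hPa = 22000 Pa, q̄ = 0.00298 kg/kg → 0.00298 × 22000 / 9.8 = 6.69 mm
PW = 45.44 + 8.47 + 6.69 = 60.60 ≈ 60.6 mm.
Rainfall = ε × PW = 0.59 × 60.6 = 35.8 mm.

PW ≈ 60.6 mm; rainfall ≈ 35.8 mm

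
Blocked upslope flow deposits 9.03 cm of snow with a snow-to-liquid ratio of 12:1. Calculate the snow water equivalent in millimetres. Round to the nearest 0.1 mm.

SWE ≈ 7.5 mm

SWE = snow depth / ratio = 9.03 cm / 12 = 0.752 cm = 7.5 mm.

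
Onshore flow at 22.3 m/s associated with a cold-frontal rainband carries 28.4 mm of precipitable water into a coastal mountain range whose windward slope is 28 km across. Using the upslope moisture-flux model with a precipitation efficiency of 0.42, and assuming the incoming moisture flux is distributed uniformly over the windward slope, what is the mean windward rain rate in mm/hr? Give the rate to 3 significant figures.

R ≈ 34.2 mm/hr

Incoming column moisture flux per unit ridge length: F = V × PW = 22.3 × 28.4 = 633.32 mm·m/s.
Spread over the 28 km slope with efficiency ε = 0.42: R = ε·F/W = 0.42 × 633.32 / 28000 m = 9.500e-03 mm/s.
R = 9.500e-03 × 3600 = 34.2 mm/hr.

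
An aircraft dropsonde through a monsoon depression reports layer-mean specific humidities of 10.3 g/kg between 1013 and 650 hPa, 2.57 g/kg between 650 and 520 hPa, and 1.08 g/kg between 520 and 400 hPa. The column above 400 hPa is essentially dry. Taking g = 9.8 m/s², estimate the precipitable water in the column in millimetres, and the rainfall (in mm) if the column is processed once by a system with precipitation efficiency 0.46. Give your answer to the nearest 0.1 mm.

Precipitable water is the column-integrated vapour mass per unit area: PW = (1/g) Σ q̄ Δp, with q in kg/kg and Δp in Pa (1 kg/m² of water = 1 mm).
Layer 1013–650 hPa: Δp = 363 hPa = 36300 Pa, q̄ = 0.0103 kg/kg → 0.0103 × 36300 / 9.8 = 38.15 mm
Layer 650–520 hPa: Δp = 130 hPa = 13000 Pa, q̄ = 0.00257 kg/kg → 0.00257 × 13000 / 9.8 = 3.41 mm
Layer 520–400 hPa: Δp = 120 hPa = 12000 Pa, q̄ = 0.00108 kg/kg → 0.00108 × 12000 / 9.8 = 1.32 mm
PW = 38.15 + 3.41 + 1.32 = 42.88 ≈ 42.9 mm.
Rainfall = ε × PW = 0.46 × 42.9 = 19.7 mm.

PW ≈ 42.9 mm; rainfall ≈ 19.7 mm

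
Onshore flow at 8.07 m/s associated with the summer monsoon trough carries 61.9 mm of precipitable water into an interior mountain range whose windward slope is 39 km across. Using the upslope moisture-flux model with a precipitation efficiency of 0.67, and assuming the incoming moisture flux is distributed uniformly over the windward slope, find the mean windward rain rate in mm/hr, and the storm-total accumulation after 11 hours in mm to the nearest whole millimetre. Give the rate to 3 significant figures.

Incoming column moisture flux per unit ridge length: F = V × PW = 8.07 × 61.9 = 499.533 mm·m/s.
Spread over the 39 km slope with efficiency ε = 0.67: R = ε·F/W = 0.67 × 499.533 / 39000 m = 8.582e-03 mm/s.
R = 8.582e-03 × 3600 = 30.9 mm/hr.
Over 11 h: total = 30.9 × 11 = 339.9 ≈ 340 mm.

R ≈ 30.9 mm/hr; total ≈ 340 mm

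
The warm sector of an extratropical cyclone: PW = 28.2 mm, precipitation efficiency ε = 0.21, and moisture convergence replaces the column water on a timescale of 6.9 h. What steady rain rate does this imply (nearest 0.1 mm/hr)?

R ≈ 0.9 mm/hr

Each overturning extracts ε × PW = 0.21 × 28.2 = 5.922 mm.
Rate = ε·PW / τ = 5.922 / 6.9 h = 0.9 mm/hr.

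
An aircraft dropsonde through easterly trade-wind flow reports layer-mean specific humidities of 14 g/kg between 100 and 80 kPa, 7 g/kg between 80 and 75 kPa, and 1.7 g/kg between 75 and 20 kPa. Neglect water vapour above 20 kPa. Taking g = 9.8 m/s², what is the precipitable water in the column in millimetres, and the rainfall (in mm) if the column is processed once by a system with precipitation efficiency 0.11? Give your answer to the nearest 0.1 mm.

Precipitable water is the column-integrated vapour mass per unit area: PW = (1/g) Σ q̄ Δp, with q in kg/kg and Δp in Pa (1 kg/m² of water = 1 mm).
Layer 100–80 kPa: Δp = 200 hPa = 20000 Pa, q̄ = 0.014 kg/kg → 0.014 × 20000 / 9.8 = 28.57 mm
Layer 80–75 kPa: Δp = 50 hPa = 5000 Pa, q̄ = 0.007 kg/kg → 0.007 × 5000 / 9.8 = 3.57 mm
Layer 75–20 kPa: Δp = 550 hPa = 55000 Pa, q̄ = 0.0017 kg/kg → 0.0017 × 55000 / 9.8 = 9.54 mm
PW = 28.57 + 3.57 + 9.54 = 41.68 ≈ 41.7 mm.
Rainfall = ε × PW = 0.11 × 41.7 = 4.6 mm.

PW ≈ 41.7 mm; rainfall ≈ 4.6 mm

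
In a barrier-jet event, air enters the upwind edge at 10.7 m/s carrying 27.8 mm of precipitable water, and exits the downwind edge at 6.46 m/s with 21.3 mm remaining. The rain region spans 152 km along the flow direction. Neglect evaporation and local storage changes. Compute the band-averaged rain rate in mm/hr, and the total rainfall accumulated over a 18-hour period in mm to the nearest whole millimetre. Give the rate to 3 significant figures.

Column moisture flux per unit crosswind length is F = V × PW.
Inflow: F_in = 10.7 × 27.8 = 297.46 mm·m/s
Outflow: F_out = 6.46 × 21.3 = 137.598 mm·m/s
Steady-state rate R = (F_in − F_out)/L = (297.46 − 137.598) / 152000 m = 1.052e-03 mm/s.
R = 1.052e-03 × 3600 = 3.79 mm/hr.
Over 18 h: total = 3.79 × 18 = 68.22 ≈ 68 mm.

R ≈ 3.79 mm/hr; total ≈ 68 mm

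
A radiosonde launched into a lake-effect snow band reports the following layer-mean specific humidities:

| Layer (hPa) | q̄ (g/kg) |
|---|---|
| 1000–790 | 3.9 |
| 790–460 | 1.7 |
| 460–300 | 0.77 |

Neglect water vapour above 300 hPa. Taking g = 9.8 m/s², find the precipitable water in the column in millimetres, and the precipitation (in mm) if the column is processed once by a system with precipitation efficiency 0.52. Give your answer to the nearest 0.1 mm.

PW ≈ 15.3 mm; precipitation ≈ 8.0 mm

Precipitable water is the column-integrated vapour mass per unit area: PW = (1/g) Σ q̄ Δp, with q in kg/kg and Δp in Pa (1 kg/m² of water = 1 mm).
Layer 1000–790 hPa: Δp = 210 hPa = 21000 Pa, q̄ = 0.0039 kg/kg → 0.0039 × 21000 / 9.8 = 8.36 mm
Layer 790–460 hPa: Δp = 330 hPa = 33000 Pa, q̄ = 0.0017 kg/kg → 0.0017 × 33000 / 9.8 = 5.72 mm
Layer 460–300 hPa: Δp = 160 hPa = 16000 Pa, q̄ = 0.00077 kg/kg → 0.00077 × 16000 / 9.8 = 1.26 mm
PW = 8.36 + 5.72 + 1.26 = 15.34 ≈ 15.3 mm.
Precipitation = ε × PW = 0.52 × 15.3 = 8.0 mm.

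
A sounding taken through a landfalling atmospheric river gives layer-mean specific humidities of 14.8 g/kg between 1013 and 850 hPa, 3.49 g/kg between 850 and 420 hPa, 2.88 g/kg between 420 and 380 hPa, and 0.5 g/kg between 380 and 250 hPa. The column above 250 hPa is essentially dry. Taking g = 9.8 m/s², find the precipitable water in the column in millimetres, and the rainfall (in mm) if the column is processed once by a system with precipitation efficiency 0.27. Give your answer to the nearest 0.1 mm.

Precipitable water is the column-integrated vapour mass per unit area: PW = (1/g) Σ q̄ Δp, with q in kg/kg and Δp in Pa (1 kg/m² of water = 1 mm).
Layer 1013–850 hPa: Δp = 163 hPa = 16300 Pa, q̄ = 0.0148 kg/kg → 0.0148 × 16300 / 9.8 = 24.62 mm
Layer 850–420 hPa: Δp = 430 hPa = 43000 Pa, q̄ = 0.00349 kg/kg → 0.00349 × 43000 / 9.8 = 15.31 mm
Layer 420–380 hPa: Δp = 40 hPa = 4000 Pa, q̄ = 0.00288 kg/kg → 0.00288 × 4000 / 9.8 = 1.18 mm
Layer 380–250 hPa: Δp = 130 hPa = 13000 Pa, q̄ = 0.0005 kg/kg → 0.0005 × 13000 / 9.8 = 0.66 mm
PW = 24.62 + 15.31 + 1.18 + 0.66 = 41.77 ≈ 41.8 mm.
Rainfall = ε × PW = 0.27 × 41.8 = 11.3 mm.

PW ≈ 41.8 mm; rainfall ≈ 11.3 mm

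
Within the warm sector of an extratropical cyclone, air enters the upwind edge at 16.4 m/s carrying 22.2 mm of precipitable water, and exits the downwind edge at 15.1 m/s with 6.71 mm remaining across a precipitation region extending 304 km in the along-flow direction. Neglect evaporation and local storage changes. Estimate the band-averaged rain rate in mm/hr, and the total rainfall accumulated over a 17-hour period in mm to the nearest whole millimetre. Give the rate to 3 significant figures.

Column moisture flux per unit crosswind length is F = V × PW.
Inflow: F_in = 16.4 × 22.2 = 364.08 mm·m/s
Outflow: F_out = 15.1 × 6.71 = 101.321 mm·m/s
Steady-state rate R = (F_in − F_out)/L = (364.08 − 101.321) / 304000 m = 8.643e-04 mm/s.
R = 8.643e-04 × 3600 = 3.11 mm/hr.
Over 17 h: total = 3.11 × 17 = 52.87 ≈ 53 mm.

R ≈ 3.11 mm/hr; total ≈ 53 mm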